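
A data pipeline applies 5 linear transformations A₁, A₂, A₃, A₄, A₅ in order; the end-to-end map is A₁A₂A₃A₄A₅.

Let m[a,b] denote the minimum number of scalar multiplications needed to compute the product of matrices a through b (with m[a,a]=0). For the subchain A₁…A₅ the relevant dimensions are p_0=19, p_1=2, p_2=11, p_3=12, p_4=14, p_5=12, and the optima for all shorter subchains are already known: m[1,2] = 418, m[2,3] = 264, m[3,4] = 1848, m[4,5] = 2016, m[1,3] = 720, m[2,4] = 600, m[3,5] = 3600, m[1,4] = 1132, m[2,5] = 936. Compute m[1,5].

m[1,5] = min over k∈[1,4] of m[1,k]+m[k+1,5]+p_{0}·p_k·p_{5}.
k=1: 0 + 936 + 19·2·12 = 1392; k=2: 418 + 3600 + 19·11·12 = 6526; k=3: 720 + 2016 + 19·12·12 = 5472; k=4: 1132 + 0 + 19·14·12 = 4324.
Minimum: 1392 at k=1.

1392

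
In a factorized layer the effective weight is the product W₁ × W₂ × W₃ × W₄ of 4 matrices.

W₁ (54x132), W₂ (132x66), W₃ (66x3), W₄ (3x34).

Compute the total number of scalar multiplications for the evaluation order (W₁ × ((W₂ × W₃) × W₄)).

(W₂ × W₃): 132×66 by 66×3 → 132×3, cost 132·66·3 = 26136
((W₂ × W₃) × W₄): 132×3 by 3×34 → 132×34, cost 132·3·34 = 13464; cumulative 39600
(W₁ × ((W₂ × W₃) × W₄)): 54×132 by 132×34 → 54×34, cost 54·132·34 = 242352; cumulative 281952
Total: 281952 scalar multiplications.

281952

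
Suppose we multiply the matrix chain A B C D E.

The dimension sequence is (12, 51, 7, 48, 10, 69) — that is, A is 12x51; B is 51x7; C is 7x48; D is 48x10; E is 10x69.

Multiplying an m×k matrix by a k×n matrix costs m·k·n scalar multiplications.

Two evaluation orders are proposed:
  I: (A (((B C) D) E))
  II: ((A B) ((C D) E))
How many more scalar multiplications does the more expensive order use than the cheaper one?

100764

Order I = (A (((B C) D) E)): (B C): 51×7 by 7×48 → 51×48, cost 51·7·48 = 17136; ((B C) D): 51×48 by 48×10 → 51×10, cost 51·48·10 = 24480; cumulative 41616; (((B C) D) E): 51×10 by 10×69 → 51×69, cost 51·10·69 = 35190; cumulative 76806; (A (((B C) D) E)): 12×51 by 51×69 → 12×69, cost 12·51·69 = 42228; cumulative 119034. Total 119034.
Order II = ((A B) ((C D) E)): (A B): 12×51 by 51×7 → 12×7, cost 12·51·7 = 4284; (C D): 7×48 by 48×10 → 7×10, cost 7·48·10 = 3360; ((C D) E): 7×10 by 10×69 → 7×69, cost 7·10·69 = 4830; cumulative 8190; ((A B) ((C D) E)): 12×7 by 7×69 → 12×69, cost 12·7·69 = 5796; cumulative 18270. Total 18270.
Difference: |119034 − 18270| = 100764.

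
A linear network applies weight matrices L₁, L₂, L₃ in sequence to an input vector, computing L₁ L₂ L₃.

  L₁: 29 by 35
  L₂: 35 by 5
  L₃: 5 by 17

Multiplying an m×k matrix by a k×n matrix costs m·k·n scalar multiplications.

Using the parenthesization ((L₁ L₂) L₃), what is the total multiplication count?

(L₁ L₂): 29×35 by 35×5 → 29×5, cost 29·35·5 = 5075
((L₁ L₂) L₃): 29×5 by 5×17 → 29×17, cost 29·5·17 = 2465; cumulative 7540
Total: 7540 scalar multiplications.

7540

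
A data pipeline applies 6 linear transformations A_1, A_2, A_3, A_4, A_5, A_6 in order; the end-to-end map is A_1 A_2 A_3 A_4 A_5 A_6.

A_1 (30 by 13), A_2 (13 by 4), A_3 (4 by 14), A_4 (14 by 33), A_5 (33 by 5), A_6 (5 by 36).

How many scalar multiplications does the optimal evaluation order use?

9108

Adjacent pairs: A_1A_2 = 30·13·4 = 1560; A_2A_3 = 13·4·14 = 728; A_3A_4 = 4·14·33 = 1848; A_4A_5 = 14·33·5 = 2310; A_5A_6 = 33·5·36 = 5940.
Length 3: A_1..A_3: k=1: 0+728+30·13·14=6188; k=2: 1560+0+30·4·14=3240 → min 3240 | A_2..A_4: k=2: 0+1848+13·4·33=3564; k=3: 728+0+13·14·33=6734 → min 3564 | A_3..A_5: k=3: 0+2310+4·14·5=2590; k=4: 1848+0+4·33·5=2508 → min 2508 | A_4..A_6: k=4: 0+5940+14·33·36=22572; k=5: 2310+0+14·5·36=4830 → min 4830.
Length 4: A_1..A_4: k=1: 0+3564+30·13·33=16434; k=2: 1560+1848+30·4·33=7368; k=3: 3240+0+30·14·33=17100 → min 7368 | A_2..A_5: k=2: 0+2508+13·4·5=2768; k=3: 728+2310+13·14·5=3948; k=4: 3564+0+13·33·5=5709 → min 2768 | A_3..A_6: k=3: 0+4830+4·14·36=6846; k=4: 1848+5940+4·33·36=12540; k=5: 2508+0+4·5·36=3228 → min 3228.
Length 5: A_1..A_5: k=1: 0+2768+30·13·5=4718; k=2: 1560+2508+30·4·5=4668; k=3: 3240+2310+30·14·5=7650; k=4: 7368+0+30·33·5=12318 → min 4668 | A_2..A_6: k=2: 0+3228+13·4·36=5100; k=3: 728+4830+13·14·36=12110; k=4: 3564+5940+13·33·36=24948; k=5: 2768+0+13·5·36=5108 → min 5100.
Length 6: A_1..A_6: k=1: 0+5100+30·13·36=19140; k=2: 1560+3228+30·4·36=9108; k=3: 3240+4830+30·14·36=23190; k=4: 7368+5940+30·33·36=48948; k=5: 4668+0+30·5·36=10068 → min 9108.
Optimal order: ((A_1 A_2) (((A_3 A_4) A_5) A_6)) with cost 9108.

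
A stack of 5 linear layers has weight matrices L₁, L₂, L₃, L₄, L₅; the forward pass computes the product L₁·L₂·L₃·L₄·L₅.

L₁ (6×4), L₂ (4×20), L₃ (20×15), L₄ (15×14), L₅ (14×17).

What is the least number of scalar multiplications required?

3400

Adjacent pairs: L₁L₂ = 6·4·20 = 480; L₂L₃ = 4·20·15 = 1200; L₃L₄ = 20·15·14 = 4200; L₄L₅ = 15·14·17 = 3570.
Length 3: L₁..L₃: k=1: 0+1200+6·4·15=1560; k=2: 480+0+6·20·15=2280 → min 1560 | L₂..L₄: k=2: 0+4200+4·20·14=5320; k=3: 1200+0+4·15·14=2040 → min 2040 | L₃..L₅: k=3: 0+3570+20·15·17=8670; k=4: 4200+0+20·14·17=8960 → min 8670.
Length 4: L₁..L₄: k=1: 0+2040+6·4·14=2376; k=2: 480+4200+6·20·14=6360; k=3: 1560+0+6·15·14=2820 → min 2376 | L₂..L₅: k=2: 0+8670+4·20·17=10030; k=3: 1200+3570+4·15·17=5790; k=4: 2040+0+4·14·17=2992 → min 2992.
Length 5: L₁..L₅: k=1: 0+2992+6·4·17=3400; k=2: 480+8670+6·20·17=11190; k=3: 1560+3570+6·15·17=6660; k=4: 2376+0+6·14·17=3804 → min 3400.
Optimal order: (L₁·(((L₂·L₃)·L₄)·L₅)) with cost 3400.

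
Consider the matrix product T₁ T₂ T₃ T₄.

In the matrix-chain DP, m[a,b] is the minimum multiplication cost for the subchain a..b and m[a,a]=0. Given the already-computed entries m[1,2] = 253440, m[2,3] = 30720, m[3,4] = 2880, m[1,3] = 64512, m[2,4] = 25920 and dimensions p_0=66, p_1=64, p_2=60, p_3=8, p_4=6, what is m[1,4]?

51264

m[1,4] = min over k∈[1,3] of m[1,k]+m[k+1,4]+p_{0}·p_k·p_{4}.
k=1: 0 + 25920 + 66·64·6 = 51264; k=2: 253440 + 2880 + 66·60·6 = 280080; k=3: 64512 + 0 + 66·8·6 = 67680.
Minimum: 51264 at k=1.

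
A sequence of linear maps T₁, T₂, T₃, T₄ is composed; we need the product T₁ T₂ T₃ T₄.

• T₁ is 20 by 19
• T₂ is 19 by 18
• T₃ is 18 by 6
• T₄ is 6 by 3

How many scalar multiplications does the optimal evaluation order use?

2490

Adjacent pairs: T₁T₂ = 20·19·18 = 6840; T₂T₃ = 19·18·6 = 2052; T₃T₄ = 18·6·3 = 324.
Length 3: T₁..T₃: k=1: 0+2052+20·19·6=4332; k=2: 6840+0+20·18·6=9000 → min 4332 | T₂..T₄: k=2: 0+324+19·18·3=1350; k=3: 2052+0+19·6·3=2394 → min 1350.
Length 4: T₁..T₄: k=1: 0+1350+20·19·3=2490; k=2: 6840+324+20·18·3=8244; k=3: 4332+0+20·6·3=4692 → min 2490.
Optimal order: (T₁ (T₂ (T₃ T₄))) with cost 2490.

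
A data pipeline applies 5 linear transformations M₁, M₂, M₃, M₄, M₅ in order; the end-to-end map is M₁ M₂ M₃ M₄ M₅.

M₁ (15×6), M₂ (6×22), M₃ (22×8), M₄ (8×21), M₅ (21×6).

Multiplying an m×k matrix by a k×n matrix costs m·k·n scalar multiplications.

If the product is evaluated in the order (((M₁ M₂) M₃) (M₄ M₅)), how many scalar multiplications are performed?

(M₁ M₂): 15×6 by 6×22 → 15×22, cost 15·6·22 = 1980
((M₁ M₂) M₃): 15×22 by 22×8 → 15×8, cost 15·22·8 = 2640; cumulative 4620
(M₄ M₅): 8×21 by 21×6 → 8×6, cost 8·21·6 = 1008
(((M₁ M₂) M₃) (M₄ M₅)): 15×8 by 8×6 → 15×6, cost 15·8·6 = 720; cumulative 6348
Total: 6348 scalar multiplications.

6348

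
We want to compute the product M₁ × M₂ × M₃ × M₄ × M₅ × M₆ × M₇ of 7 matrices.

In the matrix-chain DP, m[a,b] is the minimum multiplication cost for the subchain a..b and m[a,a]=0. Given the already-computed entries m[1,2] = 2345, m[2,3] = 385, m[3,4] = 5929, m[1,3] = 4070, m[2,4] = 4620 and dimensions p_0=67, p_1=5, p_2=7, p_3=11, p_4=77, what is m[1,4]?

m[1,4] = min over k∈[1,3] of m[1,k]+m[k+1,4]+p_{0}·p_k·p_{4}.
k=1: 0 + 4620 + 67·5·77 = 30415; k=2: 2345 + 5929 + 67·7·77 = 44387; k=3: 4070 + 0 + 67·11·77 = 60819.
Minimum: 30415 at k=1.

30415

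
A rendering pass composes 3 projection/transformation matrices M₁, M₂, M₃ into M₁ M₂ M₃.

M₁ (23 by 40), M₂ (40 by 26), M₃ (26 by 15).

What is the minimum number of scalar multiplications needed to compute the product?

Order (M₁ (M₂ M₃)): (M₂ M₃): 40×26 by 26×15 → 40×15, cost 40·26·15 = 15600; (M₁ (M₂ M₃)): 23×40 by 40×15 → 23×15, cost 23·40·15 = 13800; cumulative 29400. Total 29400.
Order ((M₁ M₂) M₃): (M₁ M₂): 23×40 by 40×26 → 23×26, cost 23·40·26 = 23920; ((M₁ M₂) M₃): 23×26 by 26×15 → 23×15, cost 23·26·15 = 8970; cumulative 32890. Total 32890.
Minimum: 29400.

29400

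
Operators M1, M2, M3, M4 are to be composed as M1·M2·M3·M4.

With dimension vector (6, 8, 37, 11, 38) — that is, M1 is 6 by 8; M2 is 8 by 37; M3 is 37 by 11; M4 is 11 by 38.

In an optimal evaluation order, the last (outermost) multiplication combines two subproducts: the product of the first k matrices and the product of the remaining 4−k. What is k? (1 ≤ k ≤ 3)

Adjacent pairs: M1M2 = 6·8·37 = 1776; M2M3 = 8·37·11 = 3256; M3M4 = 37·11·38 = 15466.
Length 3: M1..M3: k=1: 0+3256+6·8·11=3784; k=2: 1776+0+6·37·11=4218 → min 3784 | M2..M4: k=2: 0+15466+8·37·38=26714; k=3: 3256+0+8·11·38=6600 → min 6600.
Top-level splits: k=1: (M1..M1)·(M2..M4) → 0+6600+6·8·38 = 8424; k=2: (M1..M2)·(M3..M4) → 1776+15466+6·37·38 = 25678; k=3: (M1..M3)·(M4..M4) → 3784+0+6·11·38 = 6292.
Best split is after M3, i.e. k = 3.

3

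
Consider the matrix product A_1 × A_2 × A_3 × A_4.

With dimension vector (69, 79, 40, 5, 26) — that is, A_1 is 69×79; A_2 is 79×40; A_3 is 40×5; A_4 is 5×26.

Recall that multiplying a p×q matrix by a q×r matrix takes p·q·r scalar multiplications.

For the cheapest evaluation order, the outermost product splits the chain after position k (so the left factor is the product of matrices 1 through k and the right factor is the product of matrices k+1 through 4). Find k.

3

Adjacent pairs: A_1A_2 = 69·79·40 = 218040; A_2A_3 = 79·40·5 = 15800; A_3A_4 = 40·5·26 = 5200.
Length 3: A_1..A_3: k=1: 0+15800+69·79·5=43055; k=2: 218040+0+69·40·5=231840 → min 43055 | A_2..A_4: k=2: 0+5200+79·40·26=87360; k=3: 15800+0+79·5·26=26070 → min 26070.
Top-level splits: k=1: (A_1..A_1)·(A_2..A_4) → 0+26070+69·79·26 = 167796; k=2: (A_1..A_2)·(A_3..A_4) → 218040+5200+69·40·26 = 295000; k=3: (A_1..A_3)·(A_4..A_4) → 43055+0+69·5·26 = 52025.
Best split is after A_3, i.e. k = 3.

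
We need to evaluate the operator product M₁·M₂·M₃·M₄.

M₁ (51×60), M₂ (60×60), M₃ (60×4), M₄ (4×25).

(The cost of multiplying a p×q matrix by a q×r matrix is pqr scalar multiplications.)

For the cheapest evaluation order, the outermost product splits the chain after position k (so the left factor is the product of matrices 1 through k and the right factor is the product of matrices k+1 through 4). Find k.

3

Adjacent pairs: M₁M₂ = 51·60·60 = 183600; M₂M₃ = 60·60·4 = 14400; M₃M₄ = 60·4·25 = 6000.
Length 3: M₁..M₃: k=1: 0+14400+51·60·4=26640; k=2: 183600+0+51·60·4=195840 → min 26640 | M₂..M₄: k=2: 0+6000+60·60·25=96000; k=3: 14400+0+60·4·25=20400 → min 20400.
Top-level splits: k=1: (M₁..M₁)·(M₂..M₄) → 0+20400+51·60·25 = 96900; k=2: (M₁..M₂)·(M₃..M₄) → 183600+6000+51·60·25 = 266100; k=3: (M₁..M₃)·(M₄..M₄) → 26640+0+51·4·25 = 31740.
Best split is after M₃, i.e. k = 3.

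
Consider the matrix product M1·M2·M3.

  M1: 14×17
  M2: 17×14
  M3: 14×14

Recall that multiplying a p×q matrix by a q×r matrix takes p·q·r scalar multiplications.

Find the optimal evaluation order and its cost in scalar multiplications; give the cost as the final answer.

6076

(M1·(M2·M3)): cost 6664.
((M1·M2)·M3): cost 6076.
Optimal: ((M1·M2)·M3) with cost 6076.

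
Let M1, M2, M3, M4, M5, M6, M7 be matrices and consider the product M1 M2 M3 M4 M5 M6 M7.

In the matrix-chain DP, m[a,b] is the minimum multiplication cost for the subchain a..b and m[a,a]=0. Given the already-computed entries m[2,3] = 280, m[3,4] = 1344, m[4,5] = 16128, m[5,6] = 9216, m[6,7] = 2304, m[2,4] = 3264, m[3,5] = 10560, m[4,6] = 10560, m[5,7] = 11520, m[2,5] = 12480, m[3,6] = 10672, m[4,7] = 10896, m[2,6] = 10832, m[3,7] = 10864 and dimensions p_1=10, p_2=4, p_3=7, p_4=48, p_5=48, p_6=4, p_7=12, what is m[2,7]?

11312

m[2,7] = min over k∈[2,6] of m[2,k]+m[k+1,7]+p_{1}·p_k·p_{7}.
k=2: 0 + 10864 + 10·4·12 = 11344; k=3: 280 + 10896 + 10·7·12 = 12016; k=4: 3264 + 11520 + 10·48·12 = 20544; k=5: 12480 + 2304 + 10·48·12 = 20544; k=6: 10832 + 0 + 10·4·12 = 11312.
Minimum: 11312 at k=6.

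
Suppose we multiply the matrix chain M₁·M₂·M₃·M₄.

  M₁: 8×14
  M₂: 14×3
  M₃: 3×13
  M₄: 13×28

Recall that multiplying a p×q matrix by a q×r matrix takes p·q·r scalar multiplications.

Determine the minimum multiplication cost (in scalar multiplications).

Adjacent pairs: M₁M₂ = 8·14·3 = 336; M₂M₃ = 14·3·13 = 546; M₃M₄ = 3·13·28 = 1092.
Length 3: M₁..M₃: k=1: 0+546+8·14·13=2002; k=2: 336+0+8·3·13=648 → min 648 | M₂..M₄: k=2: 0+1092+14·3·28=2268; k=3: 546+0+14·13·28=5642 → min 2268.
Length 4: M₁..M₄: k=1: 0+2268+8·14·28=5404; k=2: 336+1092+8·3·28=2100; k=3: 648+0+8·13·28=3560 → min 2100.
Optimal order: ((M₁·M₂)·(M₃·M₄)) with cost 2100.

2100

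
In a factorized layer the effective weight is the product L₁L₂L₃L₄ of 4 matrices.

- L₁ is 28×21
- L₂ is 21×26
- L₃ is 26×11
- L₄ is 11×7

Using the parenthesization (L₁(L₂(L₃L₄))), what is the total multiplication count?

(L₃L₄): 26×11 by 11×7 → 26×7, cost 26·11·7 = 2002
(L₂(L₃L₄)): 21×26 by 26×7 → 21×7, cost 21·26·7 = 3822; cumulative 5824
(L₁(L₂(L₃L₄))): 28×21 by 21×7 → 28×7, cost 28·21·7 = 4116; cumulative 9940
Total: 9940 scalar multiplications.

9940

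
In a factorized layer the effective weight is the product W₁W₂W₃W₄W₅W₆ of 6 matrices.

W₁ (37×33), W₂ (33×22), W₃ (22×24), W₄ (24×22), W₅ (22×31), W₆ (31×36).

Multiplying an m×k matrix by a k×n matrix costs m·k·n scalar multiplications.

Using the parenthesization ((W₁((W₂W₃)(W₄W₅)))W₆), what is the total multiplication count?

(W₂W₃): 33×22 by 22×24 → 33×24, cost 33·22·24 = 17424
(W₄W₅): 24×22 by 22×31 → 24×31, cost 24·22·31 = 16368
((W₂W₃)(W₄W₅)): 33×24 by 24×31 → 33×31, cost 33·24·31 = 24552; cumulative 58344
(W₁((W₂W₃)(W₄W₅))): 37×33 by 33×31 → 37×31, cost 37·33·31 = 37851; cumulative 96195
((W₁((W₂W₃)(W₄W₅)))W₆): 37×31 by 31×36 → 37×36, cost 37·31·36 = 41292; cumulative 137487
Total: 137487 scalar multiplications.

137487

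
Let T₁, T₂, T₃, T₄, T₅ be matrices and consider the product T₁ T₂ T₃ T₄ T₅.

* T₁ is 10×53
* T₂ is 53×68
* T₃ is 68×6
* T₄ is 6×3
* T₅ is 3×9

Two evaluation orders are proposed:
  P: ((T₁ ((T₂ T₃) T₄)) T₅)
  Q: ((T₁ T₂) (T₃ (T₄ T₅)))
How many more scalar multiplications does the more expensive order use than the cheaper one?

21556

Order P = ((T₁ ((T₂ T₃) T₄)) T₅): (T₂ T₃): 53×68 by 68×6 → 53×6, cost 53·68·6 = 21624; ((T₂ T₃) T₄): 53×6 by 6×3 → 53×3, cost 53·6·3 = 954; cumulative 22578; (T₁ ((T₂ T₃) T₄)): 10×53 by 53×3 → 10×3, cost 10·53·3 = 1590; cumulative 24168; ((T₁ ((T₂ T₃) T₄)) T₅): 10×3 by 3×9 → 10×9, cost 10·3·9 = 270; cumulative 24438. Total 24438.
Order Q = ((T₁ T₂) (T₃ (T₄ T₅))): (T₁ T₂): 10×53 by 53×68 → 10×68, cost 10·53·68 = 36040; (T₄ T₅): 6×3 by 3×9 → 6×9, cost 6·3·9 = 162; (T₃ (T₄ T₅)): 68×6 by 6×9 → 68×9, cost 68·6·9 = 3672; cumulative 3834; ((T₁ T₂) (T₃ (T₄ T₅))): 10×68 by 68×9 → 10×9, cost 10·68·9 = 6120; cumulative 45994. Total 45994.
Difference: |24438 − 45994| = 21556.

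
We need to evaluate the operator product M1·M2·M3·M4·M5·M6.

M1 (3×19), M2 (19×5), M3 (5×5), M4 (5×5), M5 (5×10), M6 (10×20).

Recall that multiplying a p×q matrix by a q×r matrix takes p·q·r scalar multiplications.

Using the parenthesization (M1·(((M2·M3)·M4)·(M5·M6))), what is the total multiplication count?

(M2·M3): 19×5 by 5×5 → 19×5, cost 19·5·5 = 475
((M2·M3)·M4): 19×5 by 5×5 → 19×5, cost 19·5·5 = 475; cumulative 950
(M5·M6): 5×10 by 10×20 → 5×20, cost 5·10·20 = 1000
(((M2·M3)·M4)·(M5·M6)): 19×5 by 5×20 → 19×20, cost 19·5·20 = 1900; cumulative 3850
(M1·(((M2·M3)·M4)·(M5·M6))): 3×19 by 19×20 → 3×20, cost 3·19·20 = 1140; cumulative 4990
Total: 4990 scalar multiplications.

4990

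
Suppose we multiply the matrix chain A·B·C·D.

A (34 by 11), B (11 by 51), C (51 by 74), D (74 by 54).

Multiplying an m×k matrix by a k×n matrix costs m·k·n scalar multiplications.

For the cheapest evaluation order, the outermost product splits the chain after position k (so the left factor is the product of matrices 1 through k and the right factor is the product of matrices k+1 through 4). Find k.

Adjacent pairs: AB = 34·11·51 = 19074; BC = 11·51·74 = 41514; CD = 51·74·54 = 203796.
Length 3: A..C: k=1: 0+41514+34·11·74=69190; k=2: 19074+0+34·51·74=147390 → min 69190 | B..D: k=2: 0+203796+11·51·54=234090; k=3: 41514+0+11·74·54=85470 → min 85470.
Top-level splits: k=1: (A..A)·(B..D) → 0+85470+34·11·54 = 105666; k=2: (A..B)·(C..D) → 19074+203796+34·51·54 = 316506; k=3: (A..C)·(D..D) → 69190+0+34·74·54 = 205054.
Best split is after A, i.e. k = 1.

1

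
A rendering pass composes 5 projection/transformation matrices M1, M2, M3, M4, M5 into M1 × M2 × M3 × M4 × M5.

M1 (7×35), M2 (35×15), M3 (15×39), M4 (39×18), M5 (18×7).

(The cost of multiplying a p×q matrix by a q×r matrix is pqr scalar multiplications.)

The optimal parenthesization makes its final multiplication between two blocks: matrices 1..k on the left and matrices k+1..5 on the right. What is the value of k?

Adjacent pairs: M1M2 = 7·35·15 = 3675; M2M3 = 35·15·39 = 20475; M3M4 = 15·39·18 = 10530; M4M5 = 39·18·7 = 4914.
Length 3: M1..M3: k=1: 0+20475+7·35·39=30030; k=2: 3675+0+7·15·39=7770 → min 7770 | M2..M4: k=2: 0+10530+35·15·18=19980; k=3: 20475+0+35·39·18=45045 → min 19980 | M3..M5: k=3: 0+4914+15·39·7=9009; k=4: 10530+0+15·18·7=12420 → min 9009.
Length 4: M1..M4: k=1: 0+19980+7·35·18=24390; k=2: 3675+10530+7·15·18=16095; k=3: 7770+0+7·39·18=12684 → min 12684 | M2..M5: k=2: 0+9009+35·15·7=12684; k=3: 20475+4914+35·39·7=34944; k=4: 19980+0+35·18·7=24390 → min 12684.
Top-level splits: k=1: (M1..M1)·(M2..M5) → 0+12684+7·35·7 = 14399; k=2: (M1..M2)·(M3..M5) → 3675+9009+7·15·7 = 13419; k=3: (M1..M3)·(M4..M5) → 7770+4914+7·39·7 = 14595; k=4: (M1..M4)·(M5..M5) → 12684+0+7·18·7 = 13566.
Best split is after M2, i.e. k = 2.

2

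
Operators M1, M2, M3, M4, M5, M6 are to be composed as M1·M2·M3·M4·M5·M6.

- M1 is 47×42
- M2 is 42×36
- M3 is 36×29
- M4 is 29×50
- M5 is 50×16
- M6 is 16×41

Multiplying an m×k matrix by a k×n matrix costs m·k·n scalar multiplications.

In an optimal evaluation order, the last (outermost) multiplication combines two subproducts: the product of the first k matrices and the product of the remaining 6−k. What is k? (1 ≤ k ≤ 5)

5

Adjacent pairs: M1M2 = 47·42·36 = 71064; M2M3 = 42·36·29 = 43848; M3M4 = 36·29·50 = 52200; M4M5 = 29·50·16 = 23200; M5M6 = 50·16·41 = 32800.
Length 3: M1..M3: k=1: 0+43848+47·42·29=101094; k=2: 71064+0+47·36·29=120132 → min 101094 | M2..M4: k=2: 0+52200+42·36·50=127800; k=3: 43848+0+42·29·50=104748 → min 104748 | M3..M5: k=3: 0+23200+36·29·16=39904; k=4: 52200+0+36·50·16=81000 → min 39904 | M4..M6: k=4: 0+32800+29·50·41=92250; k=5: 23200+0+29·16·41=42224 → min 42224.
Length 4: M1..M4: k=1: 0+104748+47·42·50=203448; k=2: 71064+52200+47·36·50=207864; k=3: 101094+0+47·29·50=169244 → min 169244 | M2..M5: k=2: 0+39904+42·36·16=64096; k=3: 43848+23200+42·29·16=86536; k=4: 104748+0+42·50·16=138348 → min 64096 | M3..M6: k=3: 0+42224+36·29·41=85028; k=4: 52200+32800+36·50·41=158800; k=5: 39904+0+36·16·41=63520 → min 63520.
Length 5: M1..M5: k=1: 0+64096+47·42·16=95680; k=2: 71064+39904+47·36·16=138040; k=3: 101094+23200+47·29·16=146102; k=4: 169244+0+47·50·16=206844 → min 95680 | M2..M6: k=2: 0+63520+42·36·41=125512; k=3: 43848+42224+42·29·41=136010; k=4: 104748+32800+42·50·41=223648; k=5: 64096+0+42·16·41=91648 → min 91648.
Top-level splits: k=1: (M1..M1)·(M2..M6) → 0+91648+47·42·41 = 172582; k=2: (M1..M2)·(M3..M6) → 71064+63520+47·36·41 = 203956; k=3: (M1..M3)·(M4..M6) → 101094+42224+47·29·41 = 199201; k=4: (M1..M4)·(M5..M6) → 169244+32800+47·50·41 = 298394; k=5: (M1..M5)·(M6..M6) → 95680+0+47·16·41 = 126512.
Best split is after M5, i.e. k = 5.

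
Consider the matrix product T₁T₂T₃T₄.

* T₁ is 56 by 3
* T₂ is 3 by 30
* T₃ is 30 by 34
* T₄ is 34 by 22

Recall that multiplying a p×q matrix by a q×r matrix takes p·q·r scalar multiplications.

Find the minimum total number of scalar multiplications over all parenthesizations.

9000

Adjacent pairs: T₁T₂ = 56·3·30 = 5040; T₂T₃ = 3·30·34 = 3060; T₃T₄ = 30·34·22 = 22440.
Length 3: T₁..T₃: k=1: 0+3060+56·3·34=8772; k=2: 5040+0+56·30·34=62160 → min 8772 | T₂..T₄: k=2: 0+22440+3·30·22=24420; k=3: 3060+0+3·34·22=5304 → min 5304.
Length 4: T₁..T₄: k=1: 0+5304+56·3·22=9000; k=2: 5040+22440+56·30·22=64440; k=3: 8772+0+56·34·22=50660 → min 9000.
Optimal order: (T₁((T₂T₃)T₄)) with cost 9000.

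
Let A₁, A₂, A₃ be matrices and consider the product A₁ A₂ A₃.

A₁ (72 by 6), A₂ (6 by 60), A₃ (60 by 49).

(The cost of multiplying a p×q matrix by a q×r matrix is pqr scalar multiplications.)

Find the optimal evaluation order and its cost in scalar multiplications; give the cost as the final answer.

38808

(A₁ (A₂ A₃)): cost 38808.
((A₁ A₂) A₃): cost 237600.
Optimal: (A₁ (A₂ A₃)) with cost 38808.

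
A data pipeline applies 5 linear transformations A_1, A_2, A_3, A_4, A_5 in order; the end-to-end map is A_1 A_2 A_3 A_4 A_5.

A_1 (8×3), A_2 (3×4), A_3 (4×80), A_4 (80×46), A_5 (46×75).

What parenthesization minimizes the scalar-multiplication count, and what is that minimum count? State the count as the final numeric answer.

Adjacent pairs: A_1A_2 = 8·3·4 = 96; A_2A_3 = 3·4·80 = 960; A_3A_4 = 4·80·46 = 14720; A_4A_5 = 80·46·75 = 276000.
Length 3: A_1..A_3: k=1: 0+960+8·3·80=2880; k=2: 96+0+8·4·80=2656 → min 2656 | A_2..A_4: k=2: 0+14720+3·4·46=15272; k=3: 960+0+3·80·46=12000 → min 12000 | A_3..A_5: k=3: 0+276000+4·80·75=300000; k=4: 14720+0+4·46·75=28520 → min 28520.
Length 4: A_1..A_4: k=1: 0+12000+8·3·46=13104; k=2: 96+14720+8·4·46=16288; k=3: 2656+0+8·80·46=32096 → min 13104 | A_2..A_5: k=2: 0+28520+3·4·75=29420; k=3: 960+276000+3·80·75=294960; k=4: 12000+0+3·46·75=22350 → min 22350.
Length 5: A_1..A_5: k=1: 0+22350+8·3·75=24150; k=2: 96+28520+8·4·75=31016; k=3: 2656+276000+8·80·75=326656; k=4: 13104+0+8·46·75=40704 → min 24150.
Optimal parenthesization: (A_1 (((A_2 A_3) A_4) A_5)) with cost 24150.

24150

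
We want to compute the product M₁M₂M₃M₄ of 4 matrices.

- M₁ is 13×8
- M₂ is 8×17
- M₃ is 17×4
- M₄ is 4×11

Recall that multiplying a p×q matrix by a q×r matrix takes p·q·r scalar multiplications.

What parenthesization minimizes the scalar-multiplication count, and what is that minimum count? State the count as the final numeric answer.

Adjacent pairs: M₁M₂ = 13·8·17 = 1768; M₂M₃ = 8·17·4 = 544; M₃M₄ = 17·4·11 = 748.
Length 3: M₁..M₃: k=1: 0+544+13·8·4=960; k=2: 1768+0+13·17·4=2652 → min 960 | M₂..M₄: k=2: 0+748+8·17·11=2244; k=3: 544+0+8·4·11=896 → min 896.
Length 4: M₁..M₄: k=1: 0+896+13·8·11=2040; k=2: 1768+748+13·17·11=4947; k=3: 960+0+13·4·11=1532 → min 1532.
Optimal parenthesization: ((M₁(M₂M₃))M₄) with cost 1532.

1532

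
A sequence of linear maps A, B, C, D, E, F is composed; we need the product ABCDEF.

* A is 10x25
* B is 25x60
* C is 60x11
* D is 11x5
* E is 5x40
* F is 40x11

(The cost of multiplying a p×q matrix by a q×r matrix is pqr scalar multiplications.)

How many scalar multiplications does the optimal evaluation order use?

Adjacent pairs: AB = 10·25·60 = 15000; BC = 25·60·11 = 16500; CD = 60·11·5 = 3300; DE = 11·5·40 = 2200; EF = 5·40·11 = 2200.
Length 3: A..C: k=1: 0+16500+10·25·11=19250; k=2: 15000+0+10·60·11=21600 → min 19250 | B..D: k=2: 0+3300+25·60·5=10800; k=3: 16500+0+25·11·5=17875 → min 10800 | C..E: k=3: 0+2200+60·11·40=28600; k=4: 3300+0+60·5·40=15300 → min 15300 | D..F: k=4: 0+2200+11·5·11=2805; k=5: 2200+0+11·40·11=7040 → min 2805.
Length 4: A..D: k=1: 0+10800+10·25·5=12050; k=2: 15000+3300+10·60·5=21300; k=3: 19250+0+10·11·5=19800 → min 12050 | B..E: k=2: 0+15300+25·60·40=75300; k=3: 16500+2200+25·11·40=29700; k=4: 10800+0+25·5·40=15800 → min 15800 | C..F: k=3: 0+2805+60·11·11=10065; k=4: 3300+2200+60·5·11=8800; k=5: 15300+0+60·40·11=41700 → min 8800.
Length 5: A..E: k=1: 0+15800+10·25·40=25800; k=2: 15000+15300+10·60·40=54300; k=3: 19250+2200+10·11·40=25850; k=4: 12050+0+10·5·40=14050 → min 14050 | B..F: k=2: 0+8800+25·60·11=25300; k=3: 16500+2805+25·11·11=22330; k=4: 10800+2200+25·5·11=14375; k=5: 15800+0+25·40·11=26800 → min 14375.
Length 6: A..F: k=1: 0+14375+10·25·11=17125; k=2: 15000+8800+10·60·11=30400; k=3: 19250+2805+10·11·11=23265; k=4: 12050+2200+10·5·11=14800; k=5: 14050+0+10·40·11=18450 → min 14800.
Optimal order: ((A(B(CD)))(EF)) with cost 14800.

14800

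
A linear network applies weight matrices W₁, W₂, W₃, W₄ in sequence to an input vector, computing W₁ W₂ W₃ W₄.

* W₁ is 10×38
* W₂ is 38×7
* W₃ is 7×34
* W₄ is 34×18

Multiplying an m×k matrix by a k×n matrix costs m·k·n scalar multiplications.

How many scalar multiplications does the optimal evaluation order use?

8204

Adjacent pairs: W₁W₂ = 10·38·7 = 2660; W₂W₃ = 38·7·34 = 9044; W₃W₄ = 7·34·18 = 4284.
Length 3: W₁..W₃: k=1: 0+9044+10·38·34=21964; k=2: 2660+0+10·7·34=5040 → min 5040 | W₂..W₄: k=2: 0+4284+38·7·18=9072; k=3: 9044+0+38·34·18=32300 → min 9072.
Length 4: W₁..W₄: k=1: 0+9072+10·38·18=15912; k=2: 2660+4284+10·7·18=8204; k=3: 5040+0+10·34·18=11160 → min 8204.
Optimal order: ((W₁ W₂) (W₃ W₄)) with cost 8204.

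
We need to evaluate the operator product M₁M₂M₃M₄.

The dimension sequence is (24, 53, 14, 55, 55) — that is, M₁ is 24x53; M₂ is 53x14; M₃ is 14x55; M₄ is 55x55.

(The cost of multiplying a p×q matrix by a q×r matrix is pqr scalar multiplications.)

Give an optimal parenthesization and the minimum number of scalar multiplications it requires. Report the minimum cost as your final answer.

Adjacent pairs: M₁M₂ = 24·53·14 = 17808; M₂M₃ = 53·14·55 = 40810; M₃M₄ = 14·55·55 = 42350.
Length 3: M₁..M₃: k=1: 0+40810+24·53·55=110770; k=2: 17808+0+24·14·55=36288 → min 36288 | M₂..M₄: k=2: 0+42350+53·14·55=83160; k=3: 40810+0+53·55·55=201135 → min 83160.
Length 4: M₁..M₄: k=1: 0+83160+24·53·55=153120; k=2: 17808+42350+24·14·55=78638; k=3: 36288+0+24·55·55=108888 → min 78638.
Optimal parenthesization: ((M₁M₂)(M₃M₄)) with cost 78638.

78638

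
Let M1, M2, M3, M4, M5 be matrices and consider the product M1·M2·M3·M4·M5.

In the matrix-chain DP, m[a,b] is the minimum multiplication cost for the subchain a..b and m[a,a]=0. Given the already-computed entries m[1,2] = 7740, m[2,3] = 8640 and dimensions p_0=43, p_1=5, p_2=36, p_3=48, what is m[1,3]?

m[1,3] = min over k∈[1,2] of m[1,k]+m[k+1,3]+p_{0}·p_k·p_{3}.
k=1: 0 + 8640 + 43·5·48 = 18960; k=2: 7740 + 0 + 43·36·48 = 82044.
Minimum: 18960 at k=1.

18960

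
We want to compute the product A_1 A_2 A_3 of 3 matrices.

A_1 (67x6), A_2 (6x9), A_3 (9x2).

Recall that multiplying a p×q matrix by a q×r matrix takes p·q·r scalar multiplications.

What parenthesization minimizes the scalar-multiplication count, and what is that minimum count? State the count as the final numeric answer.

(A_1 (A_2 A_3)): cost 912.
((A_1 A_2) A_3): cost 4824.
Optimal: (A_1 (A_2 A_3)) with cost 912.

912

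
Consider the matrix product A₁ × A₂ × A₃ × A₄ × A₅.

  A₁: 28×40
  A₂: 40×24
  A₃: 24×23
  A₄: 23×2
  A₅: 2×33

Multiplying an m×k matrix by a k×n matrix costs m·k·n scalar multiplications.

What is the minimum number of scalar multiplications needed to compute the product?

7112

Adjacent pairs: A₁A₂ = 28·40·24 = 26880; A₂A₃ = 40·24·23 = 22080; A₃A₄ = 24·23·2 = 1104; A₄A₅ = 23·2·33 = 1518.
Length 3: A₁..A₃: k=1: 0+22080+28·40·23=47840; k=2: 26880+0+28·24·23=42336 → min 42336 | A₂..A₄: k=2: 0+1104+40·24·2=3024; k=3: 22080+0+40·23·2=23920 → min 3024 | A₃..A₅: k=3: 0+1518+24·23·33=19734; k=4: 1104+0+24·2·33=2688 → min 2688.
Length 4: A₁..A₄: k=1: 0+3024+28·40·2=5264; k=2: 26880+1104+28·24·2=29328; k=3: 42336+0+28·23·2=43624 → min 5264 | A₂..A₅: k=2: 0+2688+40·24·33=34368; k=3: 22080+1518+40·23·33=53958; k=4: 3024+0+40·2·33=5664 → min 5664.
Length 5: A₁..A₅: k=1: 0+5664+28·40·33=42624; k=2: 26880+2688+28·24·33=51744; k=3: 42336+1518+28·23·33=65106; k=4: 5264+0+28·2·33=7112 → min 7112.
Optimal order: ((A₁ × (A₂ × (A₃ × A₄))) × A₅) with cost 7112.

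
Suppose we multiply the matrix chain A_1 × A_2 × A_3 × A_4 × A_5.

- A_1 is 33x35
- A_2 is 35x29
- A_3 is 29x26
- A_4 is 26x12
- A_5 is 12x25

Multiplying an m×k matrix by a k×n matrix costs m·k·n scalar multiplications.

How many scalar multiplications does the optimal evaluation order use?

44988

Adjacent pairs: A_1A_2 = 33·35·29 = 33495; A_2A_3 = 35·29·26 = 26390; A_3A_4 = 29·26·12 = 9048; A_4A_5 = 26·12·25 = 7800.
Length 3: A_1..A_3: k=1: 0+26390+33·35·26=56420; k=2: 33495+0+33·29·26=58377 → min 56420 | A_2..A_4: k=2: 0+9048+35·29·12=21228; k=3: 26390+0+35·26·12=37310 → min 21228 | A_3..A_5: k=3: 0+7800+29·26·25=26650; k=4: 9048+0+29·12·25=17748 → min 17748.
Length 4: A_1..A_4: k=1: 0+21228+33·35·12=35088; k=2: 33495+9048+33·29·12=54027; k=3: 56420+0+33·26·12=66716 → min 35088 | A_2..A_5: k=2: 0+17748+35·29·25=43123; k=3: 26390+7800+35·26·25=56940; k=4: 21228+0+35·12·25=31728 → min 31728.
Length 5: A_1..A_5: k=1: 0+31728+33·35·25=60603; k=2: 33495+17748+33·29·25=75168; k=3: 56420+7800+33·26·25=85670; k=4: 35088+0+33·12·25=44988 → min 44988.
Optimal order: ((A_1 × (A_2 × (A_3 × A_4))) × A_5) with cost 44988.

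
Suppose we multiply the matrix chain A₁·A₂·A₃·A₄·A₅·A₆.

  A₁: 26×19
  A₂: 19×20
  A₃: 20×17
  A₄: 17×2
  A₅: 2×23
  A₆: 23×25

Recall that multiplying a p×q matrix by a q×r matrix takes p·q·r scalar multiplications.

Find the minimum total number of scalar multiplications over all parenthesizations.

Adjacent pairs: A₁A₂ = 26·19·20 = 9880; A₂A₃ = 19·20·17 = 6460; A₃A₄ = 20·17·2 = 680; A₄A₅ = 17·2·23 = 782; A₅A₆ = 2·23·25 = 1150.
Length 3: A₁..A₃: k=1: 0+6460+26·19·17=14858; k=2: 9880+0+26·20·17=18720 → min 14858 | A₂..A₄: k=2: 0+680+19·20·2=1440; k=3: 6460+0+19·17·2=7106 → min 1440 | A₃..A₅: k=3: 0+782+20·17·23=8602; k=4: 680+0+20·2·23=1600 → min 1600 | A₄..A₆: k=4: 0+1150+17·2·25=2000; k=5: 782+0+17·23·25=10557 → min 2000.
Length 4: A₁..A₄: k=1: 0+1440+26·19·2=2428; k=2: 9880+680+26·20·2=11600; k=3: 14858+0+26·17·2=15742 → min 2428 | A₂..A₅: k=2: 0+1600+19·20·23=10340; k=3: 6460+782+19·17·23=14671; k=4: 1440+0+19·2·23=2314 → min 2314 | A₃..A₆: k=3: 0+2000+20·17·25=10500; k=4: 680+1150+20·2·25=2830; k=5: 1600+0+20·23·25=13100 → min 2830.
Length 5: A₁..A₅: k=1: 0+2314+26·19·23=13676; k=2: 9880+1600+26·20·23=23440; k=3: 14858+782+26·17·23=25806; k=4: 2428+0+26·2·23=3624 → min 3624 | A₂..A₆: k=2: 0+2830+19·20·25=12330; k=3: 6460+2000+19·17·25=16535; k=4: 1440+1150+19·2·25=3540; k=5: 2314+0+19·23·25=13239 → min 3540.
Length 6: A₁..A₆: k=1: 0+3540+26·19·25=15890; k=2: 9880+2830+26·20·25=25710; k=3: 14858+2000+26·17·25=27908; k=4: 2428+1150+26·2·25=4878; k=5: 3624+0+26·23·25=18574 → min 4878.
Optimal order: ((A₁·(A₂·(A₃·A₄)))·(A₅·A₆)) with cost 4878.

4878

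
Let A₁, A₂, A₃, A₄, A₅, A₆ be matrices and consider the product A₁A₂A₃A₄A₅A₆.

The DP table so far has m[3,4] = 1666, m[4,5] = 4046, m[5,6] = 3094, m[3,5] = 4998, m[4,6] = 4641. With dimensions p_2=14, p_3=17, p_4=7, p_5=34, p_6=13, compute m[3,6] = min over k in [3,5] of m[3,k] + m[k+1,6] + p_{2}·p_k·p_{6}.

6034

m[3,6] = min over k∈[3,5] of m[3,k]+m[k+1,6]+p_{2}·p_k·p_{6}.
k=3: 0 + 4641 + 14·17·13 = 7735; k=4: 1666 + 3094 + 14·7·13 = 6034; k=5: 4998 + 0 + 14·34·13 = 11186.
Minimum: 6034 at k=4.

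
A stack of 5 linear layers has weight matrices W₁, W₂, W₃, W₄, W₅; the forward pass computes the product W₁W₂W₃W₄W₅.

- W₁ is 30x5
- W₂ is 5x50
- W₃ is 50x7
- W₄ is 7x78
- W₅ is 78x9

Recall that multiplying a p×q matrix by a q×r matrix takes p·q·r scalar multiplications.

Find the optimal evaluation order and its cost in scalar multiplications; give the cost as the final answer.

8329

Adjacent pairs: W₁W₂ = 30·5·50 = 7500; W₂W₃ = 5·50·7 = 1750; W₃W₄ = 50·7·78 = 27300; W₄W₅ = 7·78·9 = 4914.
Length 3: W₁..W₃: k=1: 0+1750+30·5·7=2800; k=2: 7500+0+30·50·7=18000 → min 2800 | W₂..W₄: k=2: 0+27300+5·50·78=46800; k=3: 1750+0+5·7·78=4480 → min 4480 | W₃..W₅: k=3: 0+4914+50·7·9=8064; k=4: 27300+0+50·78·9=62400 → min 8064.
Length 4: W₁..W₄: k=1: 0+4480+30·5·78=16180; k=2: 7500+27300+30·50·78=151800; k=3: 2800+0+30·7·78=19180 → min 16180 | W₂..W₅: k=2: 0+8064+5·50·9=10314; k=3: 1750+4914+5·7·9=6979; k=4: 4480+0+5·78·9=7990 → min 6979.
Length 5: W₁..W₅: k=1: 0+6979+30·5·9=8329; k=2: 7500+8064+30·50·9=29064; k=3: 2800+4914+30·7·9=9604; k=4: 16180+0+30·78·9=37240 → min 8329.
Optimal parenthesization: (W₁((W₂W₃)(W₄W₅))) with cost 8329.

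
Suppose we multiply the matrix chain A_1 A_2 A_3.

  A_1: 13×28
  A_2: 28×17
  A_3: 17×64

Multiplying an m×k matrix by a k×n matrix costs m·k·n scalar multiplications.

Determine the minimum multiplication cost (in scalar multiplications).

Order (A_1 (A_2 A_3)): (A_2 A_3): 28×17 by 17×64 → 28×64, cost 28·17·64 = 30464; (A_1 (A_2 A_3)): 13×28 by 28×64 → 13×64, cost 13·28·64 = 23296; cumulative 53760. Total 53760.
Order ((A_1 A_2) A_3): (A_1 A_2): 13×28 by 28×17 → 13×17, cost 13·28·17 = 6188; ((A_1 A_2) A_3): 13×17 by 17×64 → 13×64, cost 13·17·64 = 14144; cumulative 20332. Total 20332.
Minimum: 20332.

20332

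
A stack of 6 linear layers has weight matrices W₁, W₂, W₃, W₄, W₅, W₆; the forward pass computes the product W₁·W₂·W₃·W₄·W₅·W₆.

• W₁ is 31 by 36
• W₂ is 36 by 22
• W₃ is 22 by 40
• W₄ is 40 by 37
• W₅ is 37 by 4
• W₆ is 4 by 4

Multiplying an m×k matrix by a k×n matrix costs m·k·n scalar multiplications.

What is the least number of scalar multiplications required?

17424

Adjacent pairs: W₁W₂ = 31·36·22 = 24552; W₂W₃ = 36·22·40 = 31680; W₃W₄ = 22·40·37 = 32560; W₄W₅ = 40·37·4 = 5920; W₅W₆ = 37·4·4 = 592.
Length 3: W₁..W₃: k=1: 0+31680+31·36·40=76320; k=2: 24552+0+31·22·40=51832 → min 51832 | W₂..W₄: k=2: 0+32560+36·22·37=61864; k=3: 31680+0+36·40·37=84960 → min 61864 | W₃..W₅: k=3: 0+5920+22·40·4=9440; k=4: 32560+0+22·37·4=35816 → min 9440 | W₄..W₆: k=4: 0+592+40·37·4=6512; k=5: 5920+0+40·4·4=6560 → min 6512.
Length 4: W₁..W₄: k=1: 0+61864+31·36·37=103156; k=2: 24552+32560+31·22·37=82346; k=3: 51832+0+31·40·37=97712 → min 82346 | W₂..W₅: k=2: 0+9440+36·22·4=12608; k=3: 31680+5920+36·40·4=43360; k=4: 61864+0+36·37·4=67192 → min 12608 | W₃..W₆: k=3: 0+6512+22·40·4=10032; k=4: 32560+592+22·37·4=36408; k=5: 9440+0+22·4·4=9792 → min 9792.
Length 5: W₁..W₅: k=1: 0+12608+31·36·4=17072; k=2: 24552+9440+31·22·4=36720; k=3: 51832+5920+31·40·4=62712; k=4: 82346+0+31·37·4=86934 → min 17072 | W₂..W₆: k=2: 0+9792+36·22·4=12960; k=3: 31680+6512+36·40·4=43952; k=4: 61864+592+36·37·4=67784; k=5: 12608+0+36·4·4=13184 → min 12960.
Length 6: W₁..W₆: k=1: 0+12960+31·36·4=17424; k=2: 24552+9792+31·22·4=37072; k=3: 51832+6512+31·40·4=63304; k=4: 82346+592+31·37·4=87526; k=5: 17072+0+31·4·4=17568 → min 17424.
Optimal order: (W₁·(W₂·((W₃·(W₄·W₅))·W₆))) with cost 17424.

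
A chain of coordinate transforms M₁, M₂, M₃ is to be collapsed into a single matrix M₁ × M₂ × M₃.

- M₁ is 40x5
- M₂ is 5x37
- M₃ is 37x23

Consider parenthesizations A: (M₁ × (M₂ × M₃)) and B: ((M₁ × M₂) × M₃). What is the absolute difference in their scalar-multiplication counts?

Order A = (M₁ × (M₂ × M₃)): (M₂ × M₃): 5×37 by 37×23 → 5×23, cost 5·37·23 = 4255; (M₁ × (M₂ × M₃)): 40×5 by 5×23 → 40×23, cost 40·5·23 = 4600; cumulative 8855. Total 8855.
Order B = ((M₁ × M₂) × M₃): (M₁ × M₂): 40×5 by 5×37 → 40×37, cost 40·5·37 = 7400; ((M₁ × M₂) × M₃): 40×37 by 37×23 → 40×23, cost 40·37·23 = 34040; cumulative 41440. Total 41440.
Difference: |8855 − 41440| = 32585.

32585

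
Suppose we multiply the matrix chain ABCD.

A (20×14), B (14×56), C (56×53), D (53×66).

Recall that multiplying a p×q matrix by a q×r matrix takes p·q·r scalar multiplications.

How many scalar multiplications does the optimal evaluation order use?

109004

Adjacent pairs: AB = 20·14·56 = 15680; BC = 14·56·53 = 41552; CD = 56·53·66 = 195888.
Length 3: A..C: k=1: 0+41552+20·14·53=56392; k=2: 15680+0+20·56·53=75040 → min 56392 | B..D: k=2: 0+195888+14·56·66=247632; k=3: 41552+0+14·53·66=90524 → min 90524.
Length 4: A..D: k=1: 0+90524+20·14·66=109004; k=2: 15680+195888+20·56·66=285488; k=3: 56392+0+20·53·66=126352 → min 109004.
Optimal order: (A((BC)D)) with cost 109004.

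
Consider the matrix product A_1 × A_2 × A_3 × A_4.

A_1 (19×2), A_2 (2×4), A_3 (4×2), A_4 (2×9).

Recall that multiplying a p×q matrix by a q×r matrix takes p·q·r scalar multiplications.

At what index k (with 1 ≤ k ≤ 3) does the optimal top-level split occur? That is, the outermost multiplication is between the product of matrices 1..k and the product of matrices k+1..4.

1

Adjacent pairs: A_1A_2 = 19·2·4 = 152; A_2A_3 = 2·4·2 = 16; A_3A_4 = 4·2·9 = 72.
Length 3: A_1..A_3: k=1: 0+16+19·2·2=92; k=2: 152+0+19·4·2=304 → min 92 | A_2..A_4: k=2: 0+72+2·4·9=144; k=3: 16+0+2·2·9=52 → min 52.
Top-level splits: k=1: (A_1..A_1)·(A_2..A_4) → 0+52+19·2·9 = 394; k=2: (A_1..A_2)·(A_3..A_4) → 152+72+19·4·9 = 908; k=3: (A_1..A_3)·(A_4..A_4) → 92+0+19·2·9 = 434.
Best split is after A_1, i.e. k = 1.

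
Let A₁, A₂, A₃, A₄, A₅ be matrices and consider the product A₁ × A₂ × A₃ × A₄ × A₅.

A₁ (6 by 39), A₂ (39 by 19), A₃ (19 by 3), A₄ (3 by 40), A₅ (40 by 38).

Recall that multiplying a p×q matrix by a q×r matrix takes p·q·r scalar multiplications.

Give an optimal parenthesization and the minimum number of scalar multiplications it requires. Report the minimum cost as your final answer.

Adjacent pairs: A₁A₂ = 6·39·19 = 4446; A₂A₃ = 39·19·3 = 2223; A₃A₄ = 19·3·40 = 2280; A₄A₅ = 3·40·38 = 4560.
Length 3: A₁..A₃: k=1: 0+2223+6·39·3=2925; k=2: 4446+0+6·19·3=4788 → min 2925 | A₂..A₄: k=2: 0+2280+39·19·40=31920; k=3: 2223+0+39·3·40=6903 → min 6903 | A₃..A₅: k=3: 0+4560+19·3·38=6726; k=4: 2280+0+19·40·38=31160 → min 6726.
Length 4: A₁..A₄: k=1: 0+6903+6·39·40=16263; k=2: 4446+2280+6·19·40=11286; k=3: 2925+0+6·3·40=3645 → min 3645 | A₂..A₅: k=2: 0+6726+39·19·38=34884; k=3: 2223+4560+39·3·38=11229; k=4: 6903+0+39·40·38=66183 → min 11229.
Length 5: A₁..A₅: k=1: 0+11229+6·39·38=20121; k=2: 4446+6726+6·19·38=15504; k=3: 2925+4560+6·3·38=8169; k=4: 3645+0+6·40·38=12765 → min 8169.
Optimal parenthesization: ((A₁ × (A₂ × A₃)) × (A₄ × A₅)) with cost 8169.

8169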